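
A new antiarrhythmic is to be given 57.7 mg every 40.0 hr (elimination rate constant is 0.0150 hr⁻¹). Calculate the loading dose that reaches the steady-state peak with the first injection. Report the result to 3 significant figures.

Accumulation ratio R = 1 / (1 − e^(−kτ)) = 1 / (1 − e^(−0.01500×40.0)) = 1 / (1 − 0.5488) = 2.216
Loading dose = maintenance dose × R = 57.7 × 2.216 ≈ 128 mg

128 mg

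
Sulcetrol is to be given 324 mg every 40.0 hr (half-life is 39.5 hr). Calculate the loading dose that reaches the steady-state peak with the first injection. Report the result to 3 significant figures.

k = ln 2 / 39.5 = 0.01755 hr⁻¹
Accumulation ratio R = 1 / (1 − e^(−kτ)) = 1 / (1 − e^(−0.01755×40.0)) = 1 / (1 − 0.4956) = 1.983
Loading dose = maintenance dose × R = 324 × 1.983 ≈ 642 mg

642 mg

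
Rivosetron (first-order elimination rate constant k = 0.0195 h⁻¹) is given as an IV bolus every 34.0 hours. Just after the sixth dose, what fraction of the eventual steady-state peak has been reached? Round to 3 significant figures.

0.981

f_n = 1 − e^(−nkτ) = 1 − e^(−6 × 0.01950 × 34.0) = 1 − e^(−3.978) = 1 − 0.01872 ≈ 0.981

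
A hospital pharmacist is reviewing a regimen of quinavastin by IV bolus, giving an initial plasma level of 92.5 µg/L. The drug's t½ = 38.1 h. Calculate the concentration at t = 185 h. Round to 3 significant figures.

k = ln 2 / 38.1 = 0.01819 h⁻¹
185 h is 4.856 half-lives, so C = 92.5 × (1/2)^4.856 = 92.5 × 0.03454 ≈ 3.19 µg/L

3.19 µg/L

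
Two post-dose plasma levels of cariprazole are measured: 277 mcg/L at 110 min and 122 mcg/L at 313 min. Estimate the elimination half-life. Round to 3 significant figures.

k = ln(C₁/C₂) / (t₂ − t₁) = ln(277/122) / (313 − 110)
  = 0.8200 / 203.0 = 0.004039 min⁻¹
t½ = ln 2 / k = ln 2 / 0.004039 ≈ 172 minutes

172 minutes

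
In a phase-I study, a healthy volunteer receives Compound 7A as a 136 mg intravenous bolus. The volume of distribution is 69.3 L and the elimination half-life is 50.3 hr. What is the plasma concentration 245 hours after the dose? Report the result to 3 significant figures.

C₀ = dose / V = 136 / 69.3 = 1.962 mg/L
k = ln 2 / 50.3 = 0.01378 hr⁻¹
C(t) = C₀ e^(−kt) = 1.962 × e^(−0.01378 × 245) = 1.962 × e^(−3.376) = 1.962 × 0.03418 ≈ 0.0671 mg/L

0.0671 mg/L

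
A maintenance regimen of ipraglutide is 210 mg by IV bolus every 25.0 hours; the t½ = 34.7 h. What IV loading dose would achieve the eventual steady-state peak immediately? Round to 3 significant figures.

534 mg

k = ln 2 / 34.7 = 0.01998 h⁻¹
Accumulation ratio R = 1 / (1 − e^(−kτ)) = 1 / (1 − e^(−0.01998×25.0)) = 1 / (1 − 0.6069) = 2.544
Loading dose = maintenance dose × R = 210 × 2.544 ≈ 534 mg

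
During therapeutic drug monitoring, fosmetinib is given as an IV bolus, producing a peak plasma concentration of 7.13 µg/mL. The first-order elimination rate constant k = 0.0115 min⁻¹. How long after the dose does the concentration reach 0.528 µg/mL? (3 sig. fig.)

C(t) = C₀ e^(−kt)  ⇒  t = ln(C₀/C) / k
t = ln(7.13/0.528) / 0.01150 = 2.603 / 0.01150 ≈ 226 minutes

226 minutes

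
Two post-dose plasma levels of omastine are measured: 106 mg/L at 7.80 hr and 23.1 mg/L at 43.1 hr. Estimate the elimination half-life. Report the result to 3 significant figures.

16.1 hours

k = ln(C₁/C₂) / (t₂ − t₁) = ln(106/23.1) / (43.1 − 7.80)
  = 1.524 / 35.30 = 0.04316 hr⁻¹
t½ = ln 2 / k = ln 2 / 0.04316 ≈ 16.1 hours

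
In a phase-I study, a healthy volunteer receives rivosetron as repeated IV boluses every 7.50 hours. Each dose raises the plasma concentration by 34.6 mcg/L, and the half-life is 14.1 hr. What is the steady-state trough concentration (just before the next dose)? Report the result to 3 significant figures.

77.6 mcg/L

k = ln 2 / 14.1 = 0.04916 hr⁻¹
Fraction remaining after one interval: e^(−kτ) = e^(−0.04916 × 7.50) = 0.6916
R = 1 / (1 − 0.6916) = 3.243
Css,max = 34.6 × 3.243 = 112.2 mcg/L
Css,min = Css,max × e^(−kτ) = 112.2 × 0.6916 ≈ 77.6 mcg/L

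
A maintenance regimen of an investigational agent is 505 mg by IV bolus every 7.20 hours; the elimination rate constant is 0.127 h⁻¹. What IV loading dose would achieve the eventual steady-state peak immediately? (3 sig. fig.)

843 mg

Accumulation ratio R = 1 / (1 − e^(−kτ)) = 1 / (1 − e^(−0.1270×7.20)) = 1 / (1 − 0.4008) = 1.669
Loading dose = maintenance dose × R = 505 × 1.669 ≈ 843 mg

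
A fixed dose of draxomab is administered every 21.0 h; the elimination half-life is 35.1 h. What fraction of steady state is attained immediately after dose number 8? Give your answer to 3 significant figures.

0.964

k = ln 2 / 35.1 = 0.01975 h⁻¹
f_n = 1 − e^(−nkτ) = 1 − e^(−8 × 0.01975 × 21.0) = 1 − e^(−3.318) = 1 − 0.03624 ≈ 0.964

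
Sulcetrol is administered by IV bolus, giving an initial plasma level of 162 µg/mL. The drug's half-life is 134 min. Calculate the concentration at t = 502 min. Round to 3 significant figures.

k = ln 2 / 134 = 0.005173 min⁻¹
C(t) = C₀ e^(−kt) = 162 × e^(−0.005173 × 502) = 162 × e^(−2.597) = 162 × 0.07452 ≈ 12.1 µg/mL

12.1 µg/mL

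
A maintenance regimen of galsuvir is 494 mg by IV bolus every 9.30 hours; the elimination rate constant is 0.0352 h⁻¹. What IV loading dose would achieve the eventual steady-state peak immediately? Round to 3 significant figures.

1770 mg

Accumulation ratio R = 1 / (1 − e^(−kτ)) = 1 / (1 − e^(−0.03520×9.30)) = 1 / (1 − 0.7208) = 3.582
Loading dose = maintenance dose × R = 494 × 3.582 ≈ 1770 mg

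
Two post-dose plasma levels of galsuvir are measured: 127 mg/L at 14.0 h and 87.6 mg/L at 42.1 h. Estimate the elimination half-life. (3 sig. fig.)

k = ln(C₁/C₂) / (t₂ − t₁) = ln(127/87.6) / (42.1 − 14.0)
  = 0.3714 / 28.10 = 0.01322 h⁻¹
t½ = ln 2 / k = ln 2 / 0.01322 ≈ 52.4 hours

52.4 hours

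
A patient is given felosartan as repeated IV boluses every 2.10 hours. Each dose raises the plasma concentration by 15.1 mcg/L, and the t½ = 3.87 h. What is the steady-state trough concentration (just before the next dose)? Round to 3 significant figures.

33.1 mcg/L

k = ln 2 / 3.87 = 0.1791 h⁻¹
Fraction remaining after one interval: e^(−kτ) = e^(−0.1791 × 2.10) = 0.6865
R = 1 / (1 − 0.6865) = 3.190
Css,max = 15.1 × 3.190 = 48.17 mcg/L
Css,min = Css,max × e^(−kτ) = 48.17 × 0.6865 ≈ 33.1 mcg/L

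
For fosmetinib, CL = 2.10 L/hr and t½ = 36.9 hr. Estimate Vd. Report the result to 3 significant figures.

k = ln 2 / t½ = ln 2 / 36.9 = 0.01878 hr⁻¹
V = CL / k = 2.10 / 0.01878 ≈ 112 L

112 L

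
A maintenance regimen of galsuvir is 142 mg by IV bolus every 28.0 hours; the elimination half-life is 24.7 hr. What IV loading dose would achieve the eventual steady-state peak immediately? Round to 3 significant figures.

261 mg

k = ln 2 / 24.7 = 0.02806 hr⁻¹
Accumulation ratio R = 1 / (1 − e^(−kτ)) = 1 / (1 − e^(−0.02806×28.0)) = 1 / (1 − 0.4558) = 1.837
Loading dose = maintenance dose × R = 142 × 1.837 ≈ 261 mg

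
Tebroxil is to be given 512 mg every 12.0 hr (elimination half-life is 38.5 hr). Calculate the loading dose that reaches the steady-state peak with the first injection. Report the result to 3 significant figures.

2640 mg

k = ln 2 / 38.5 = 0.01800 hr⁻¹
Accumulation ratio R = 1 / (1 − e^(−kτ)) = 1 / (1 − e^(−0.01800×12.0)) = 1 / (1 − 0.8057) = 5.147
Loading dose = maintenance dose × R = 512 × 5.147 ≈ 2640 mg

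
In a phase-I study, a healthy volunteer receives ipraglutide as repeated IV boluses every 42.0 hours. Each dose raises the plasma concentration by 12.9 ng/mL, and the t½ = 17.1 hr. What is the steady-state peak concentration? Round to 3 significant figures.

k = ln 2 / 17.1 = 0.04053 hr⁻¹
Fraction remaining after one interval: e^(−kτ) = e^(−0.04053 × 42.0) = 0.1822
R = 1 / (1 − 0.1822) = 1.223
Css,max = 12.9 × 1.223 ≈ 15.8 ng/mL

15.8 ng/mL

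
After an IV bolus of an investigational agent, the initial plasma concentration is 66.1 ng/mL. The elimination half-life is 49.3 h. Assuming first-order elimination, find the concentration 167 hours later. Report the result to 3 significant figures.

k = ln 2 / 49.3 = 0.01406 h⁻¹
167 h is 3.387 half-lives, so C = 66.1 × (1/2)^3.387 = 66.1 × 0.09556 ≈ 6.32 ng/mL

6.32 ng/mL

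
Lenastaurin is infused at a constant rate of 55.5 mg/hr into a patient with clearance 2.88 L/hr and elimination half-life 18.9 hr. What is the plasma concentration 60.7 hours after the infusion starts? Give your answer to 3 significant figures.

17.2 mg/L

Css = rate / CL = 55.5 / 2.88 = 19.27 mg/L
k = ln 2 / 18.9 = 0.03667 hr⁻¹
C(t) = Css (1 − e^(−kt)) = 19.27 × (1 − e^(−2.226)) = 19.27 × 0.8921 ≈ 17.2 mg/L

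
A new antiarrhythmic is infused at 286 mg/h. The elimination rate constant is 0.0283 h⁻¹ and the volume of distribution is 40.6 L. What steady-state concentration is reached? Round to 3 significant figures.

CL = k · V = 0.0283 × 40.6 = 1.149 L/h
Css = rate / CL = 286 / 1.149 ≈ 249 µg/mL

249 µg/mL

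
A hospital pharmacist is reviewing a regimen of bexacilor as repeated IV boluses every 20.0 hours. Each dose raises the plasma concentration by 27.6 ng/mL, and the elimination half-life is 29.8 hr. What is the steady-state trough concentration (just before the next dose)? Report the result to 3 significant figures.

k = ln 2 / 29.8 = 0.02326 hr⁻¹
Fraction remaining after one interval: e^(−kτ) = e^(−0.02326 × 20.0) = 0.6280
R = 1 / (1 − 0.6280) = 2.688
Css,max = 27.6 × 2.688 = 74.20 ng/mL
Css,min = Css,max × e^(−kτ) = 74.20 × 0.6280 ≈ 46.6 ng/mL

46.6 ng/mL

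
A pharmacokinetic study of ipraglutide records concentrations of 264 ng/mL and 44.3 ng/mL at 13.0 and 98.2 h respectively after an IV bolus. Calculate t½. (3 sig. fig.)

k = ln(C₁/C₂) / (t₂ − t₁) = ln(264/44.3) / (98.2 − 13.0)
  = 1.785 / 85.20 = 0.02095 h⁻¹
t½ = ln 2 / k = ln 2 / 0.02095 ≈ 33.1 hours

33.1 hours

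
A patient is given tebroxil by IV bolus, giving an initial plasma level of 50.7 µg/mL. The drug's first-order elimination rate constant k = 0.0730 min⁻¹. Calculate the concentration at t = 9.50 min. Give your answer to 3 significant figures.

25.3 µg/mL

C(t) = C₀ e^(−kt) = 50.7 × e^(−0.07300 × 9.50) = 50.7 × e^(−0.6935) = 50.7 × 0.4998 ≈ 25.3 µg/mL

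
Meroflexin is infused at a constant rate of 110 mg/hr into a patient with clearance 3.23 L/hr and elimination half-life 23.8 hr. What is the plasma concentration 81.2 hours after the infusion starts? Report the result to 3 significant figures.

30.9 mg/L

Css = rate / CL = 110 / 3.23 = 34.06 mg/L
k = ln 2 / 23.8 = 0.02912 hr⁻¹
C(t) = Css (1 − e^(−kt)) = 34.06 × (1 − e^(−2.365)) = 34.06 × 0.9060 ≈ 30.9 mg/L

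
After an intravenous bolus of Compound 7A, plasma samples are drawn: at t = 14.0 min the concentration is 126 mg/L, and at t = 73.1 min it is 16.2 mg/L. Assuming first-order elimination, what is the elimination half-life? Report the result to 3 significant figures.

20.0 minutes

k = ln(C₁/C₂) / (t₂ − t₁) = ln(126/16.2) / (73.1 − 14.0)
  = 2.051 / 59.10 = 0.03471 min⁻¹
t½ = ln 2 / k = ln 2 / 0.03471 ≈ 20.0 minutes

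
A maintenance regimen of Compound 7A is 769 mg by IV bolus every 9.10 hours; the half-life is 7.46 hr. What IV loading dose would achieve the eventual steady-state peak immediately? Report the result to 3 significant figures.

k = ln 2 / 7.46 = 0.09292 hr⁻¹
Accumulation ratio R = 1 / (1 − e^(−kτ)) = 1 / (1 − e^(−0.09292×9.10)) = 1 / (1 − 0.4293) = 1.752
Loading dose = maintenance dose × R = 769 × 1.752 ≈ 1350 mg

1350 mg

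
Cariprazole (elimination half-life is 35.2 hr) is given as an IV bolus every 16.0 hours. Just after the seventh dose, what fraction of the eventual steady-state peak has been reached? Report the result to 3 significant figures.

0.890

k = ln 2 / 35.2 = 0.01969 hr⁻¹
f_n = 1 − e^(−nkτ) = 1 − e^(−7 × 0.01969 × 16.0) = 1 − e^(−2.205) = 1 − 0.1102 ≈ 0.890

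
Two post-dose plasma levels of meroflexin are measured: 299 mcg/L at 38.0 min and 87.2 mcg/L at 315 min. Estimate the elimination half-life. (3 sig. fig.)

k = ln(C₁/C₂) / (t₂ − t₁) = ln(299/87.2) / (315 − 38.0)
  = 1.232 / 277.0 = 0.004449 min⁻¹
t½ = ln 2 / k = ln 2 / 0.004449 ≈ 156 minutes

156 minutes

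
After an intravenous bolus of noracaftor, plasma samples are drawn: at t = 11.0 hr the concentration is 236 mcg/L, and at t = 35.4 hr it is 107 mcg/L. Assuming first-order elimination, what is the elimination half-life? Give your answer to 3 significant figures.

k = ln(C₁/C₂) / (t₂ − t₁) = ln(236/107) / (35.4 − 11.0)
  = 0.7910 / 24.40 = 0.03242 hr⁻¹
t½ = ln 2 / k = ln 2 / 0.03242 ≈ 21.4 hours

21.4 hours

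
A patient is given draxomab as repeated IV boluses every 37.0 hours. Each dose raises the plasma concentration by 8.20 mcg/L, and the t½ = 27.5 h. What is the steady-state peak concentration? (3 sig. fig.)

13.5 mcg/L

k = ln 2 / 27.5 = 0.02521 h⁻¹
Fraction remaining after one interval: e^(−kτ) = e^(−0.02521 × 37.0) = 0.3935
R = 1 / (1 − 0.3935) = 1.649
Css,max = 8.20 × 1.649 ≈ 13.5 mcg/L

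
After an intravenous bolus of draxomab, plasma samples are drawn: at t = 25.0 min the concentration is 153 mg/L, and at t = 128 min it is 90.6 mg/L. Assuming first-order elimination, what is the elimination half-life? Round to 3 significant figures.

k = ln(C₁/C₂) / (t₂ − t₁) = ln(153/90.6) / (128 − 25.0)
  = 0.5240 / 103.0 = 0.005087 min⁻¹
t½ = ln 2 / k = ln 2 / 0.005087 ≈ 136 minutes

136 minutes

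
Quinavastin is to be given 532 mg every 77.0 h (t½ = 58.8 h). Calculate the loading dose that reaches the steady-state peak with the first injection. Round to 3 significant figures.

892 mg

k = ln 2 / 58.8 = 0.01179 h⁻¹
Accumulation ratio R = 1 / (1 − e^(−kτ)) = 1 / (1 − e^(−0.01179×77.0)) = 1 / (1 − 0.4035) = 1.676
Loading dose = maintenance dose × R = 532 × 1.676 ≈ 892 mg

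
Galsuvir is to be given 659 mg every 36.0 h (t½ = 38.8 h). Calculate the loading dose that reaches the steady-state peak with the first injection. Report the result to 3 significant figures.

k = ln 2 / 38.8 = 0.01786 h⁻¹
Accumulation ratio R = 1 / (1 − e^(−kτ)) = 1 / (1 − e^(−0.01786×36.0)) = 1 / (1 − 0.5256) = 2.108
Loading dose = maintenance dose × R = 659 × 2.108 ≈ 1390 mg

1390 mg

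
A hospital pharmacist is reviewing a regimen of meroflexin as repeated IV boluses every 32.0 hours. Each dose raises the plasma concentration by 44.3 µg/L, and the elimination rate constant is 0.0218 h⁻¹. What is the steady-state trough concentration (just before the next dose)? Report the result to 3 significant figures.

43.9 µg/L

Fraction remaining after one interval: e^(−kτ) = e^(−0.02180 × 32.0) = 0.4978
R = 1 / (1 − 0.4978) = 1.991
Css,max = 44.3 × 1.991 = 88.21 µg/L
Css,min = Css,max × e^(−kτ) = 88.21 × 0.4978 ≈ 43.9 µg/L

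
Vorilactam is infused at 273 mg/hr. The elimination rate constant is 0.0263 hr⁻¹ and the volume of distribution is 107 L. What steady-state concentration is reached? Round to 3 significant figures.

97.0 mg/L

CL = k · V = 0.0263 × 107 = 2.814 L/hr
Css = rate / CL = 273 / 2.814 ≈ 97.0 mg/L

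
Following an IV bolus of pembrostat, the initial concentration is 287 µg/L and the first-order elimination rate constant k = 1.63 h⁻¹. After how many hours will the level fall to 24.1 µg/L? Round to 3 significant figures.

1.52 hours

C(t) = C₀ e^(−kt)  ⇒  t = ln(C₀/C) / k
t = ln(287/24.1) / 1.630 = 2.477 / 1.630 ≈ 1.52 hours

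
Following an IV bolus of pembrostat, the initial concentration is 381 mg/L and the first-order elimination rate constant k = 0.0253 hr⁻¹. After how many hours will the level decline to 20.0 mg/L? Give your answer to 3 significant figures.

C(t) = C₀ e^(−kt)  ⇒  t = ln(C₀/C) / k
t = ln(381/20.0) / 0.02530 = 2.947 / 0.02530 ≈ 116 hours

116 hours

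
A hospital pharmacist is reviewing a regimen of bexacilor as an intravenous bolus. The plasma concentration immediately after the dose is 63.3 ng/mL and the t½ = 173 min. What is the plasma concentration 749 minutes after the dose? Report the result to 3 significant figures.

3.15 ng/mL

k = ln 2 / 173 = 0.004007 min⁻¹
C(t) = C₀ e^(−kt) = 63.3 × e^(−0.004007 × 749) = 63.3 × e^(−3.001) = 63.3 × 0.04974 ≈ 3.15 ng/mL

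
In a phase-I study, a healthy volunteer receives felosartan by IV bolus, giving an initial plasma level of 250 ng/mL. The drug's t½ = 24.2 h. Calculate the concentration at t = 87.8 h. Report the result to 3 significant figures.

20.2 ng/mL

k = ln 2 / 24.2 = 0.02864 h⁻¹
C(t) = C₀ e^(−kt) = 250 × e^(−0.02864 × 87.8) = 250 × e^(−2.515) = 250 × 0.08088 ≈ 20.2 ng/mL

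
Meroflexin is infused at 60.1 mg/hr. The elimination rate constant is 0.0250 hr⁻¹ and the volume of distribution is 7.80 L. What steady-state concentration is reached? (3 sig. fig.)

CL = k · V = 0.0250 × 7.80 = 0.1950 L/hr
Css = rate / CL = 60.1 / 0.1950 ≈ 308 mg/L

308 mg/L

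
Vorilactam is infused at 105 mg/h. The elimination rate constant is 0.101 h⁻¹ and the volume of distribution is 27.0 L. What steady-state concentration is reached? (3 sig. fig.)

38.5 mg/L

CL = k · V = 0.101 × 27.0 = 2.727 L/h
Css = rate / CL = 105 / 2.727 ≈ 38.5 mg/L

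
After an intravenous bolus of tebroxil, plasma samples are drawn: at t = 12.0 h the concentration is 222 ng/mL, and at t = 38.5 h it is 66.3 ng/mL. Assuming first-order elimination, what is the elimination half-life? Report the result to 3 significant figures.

15.2 hours

k = ln(C₁/C₂) / (t₂ − t₁) = ln(222/66.3) / (38.5 − 12.0)
  = 1.208 / 26.50 = 0.04560 h⁻¹
t½ = ln 2 / k = ln 2 / 0.04560 ≈ 15.2 hours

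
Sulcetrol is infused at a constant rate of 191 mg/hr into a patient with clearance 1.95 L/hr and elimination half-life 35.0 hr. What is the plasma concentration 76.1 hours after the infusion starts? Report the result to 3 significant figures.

Css = rate / CL = 191 / 1.95 = 97.95 mg/L
k = ln 2 / 35.0 = 0.01980 hr⁻¹
C(t) = Css (1 − e^(−kt)) = 97.95 × (1 − e^(−1.507)) = 97.95 × 0.7784 ≈ 76.2 mg/L

76.2 mg/L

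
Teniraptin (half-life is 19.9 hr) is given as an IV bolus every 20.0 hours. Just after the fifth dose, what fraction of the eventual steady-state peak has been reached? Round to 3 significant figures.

0.969

k = ln 2 / 19.9 = 0.03483 hr⁻¹
f_n = 1 − e^(−nkτ) = 1 − e^(−5 × 0.03483 × 20.0) = 1 − e^(−3.483) = 1 − 0.03071 ≈ 0.969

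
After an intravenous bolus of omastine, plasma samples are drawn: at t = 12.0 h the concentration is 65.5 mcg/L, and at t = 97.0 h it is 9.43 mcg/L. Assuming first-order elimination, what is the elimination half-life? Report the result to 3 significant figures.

k = ln(C₁/C₂) / (t₂ − t₁) = ln(65.5/9.43) / (97.0 − 12.0)
  = 1.938 / 85.00 = 0.02280 h⁻¹
t½ = ln 2 / k = ln 2 / 0.02280 ≈ 30.4 hours

30.4 hours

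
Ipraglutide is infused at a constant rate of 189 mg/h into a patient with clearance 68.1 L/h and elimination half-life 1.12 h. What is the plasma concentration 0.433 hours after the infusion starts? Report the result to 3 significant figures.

Css = rate / CL = 189 / 68.1 = 2.775 mg/L
k = ln 2 / 1.12 = 0.6189 h⁻¹
C(t) = Css (1 − e^(−kt)) = 2.775 × (1 − e^(−0.2680)) = 2.775 × 0.2351 ≈ 0.652 mg/L

0.652 mg/L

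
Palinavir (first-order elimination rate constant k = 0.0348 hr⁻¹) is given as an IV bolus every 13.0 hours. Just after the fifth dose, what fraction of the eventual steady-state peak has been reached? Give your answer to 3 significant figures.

f_n = 1 − e^(−nkτ) = 1 − e^(−5 × 0.03480 × 13.0) = 1 − e^(−2.262) = 1 − 0.1041 ≈ 0.896

0.896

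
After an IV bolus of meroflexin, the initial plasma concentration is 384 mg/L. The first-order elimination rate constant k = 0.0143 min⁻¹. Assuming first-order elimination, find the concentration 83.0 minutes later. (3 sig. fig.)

C(t) = C₀ e^(−kt) = 384 × e^(−0.01430 × 83.0) = 384 × e^(−1.187) = 384 × 0.3052 ≈ 117 mg/L

117 mg/L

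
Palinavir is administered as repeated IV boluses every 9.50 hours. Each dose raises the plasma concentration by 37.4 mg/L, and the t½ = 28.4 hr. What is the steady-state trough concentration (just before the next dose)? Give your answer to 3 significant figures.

k = ln 2 / 28.4 = 0.02441 hr⁻¹
Fraction remaining after one interval: e^(−kτ) = e^(−0.02441 × 9.50) = 0.7931
R = 1 / (1 − 0.7931) = 4.832
Css,max = 37.4 × 4.832 = 180.7 mg/L
Css,min = Css,max × e^(−kτ) = 180.7 × 0.7931 ≈ 143 mg/L

143 mg/L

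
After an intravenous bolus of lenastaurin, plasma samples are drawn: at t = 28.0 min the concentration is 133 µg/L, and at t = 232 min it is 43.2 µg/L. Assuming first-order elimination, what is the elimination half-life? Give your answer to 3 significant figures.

126 minutes

k = ln(C₁/C₂) / (t₂ − t₁) = ln(133/43.2) / (232 − 28.0)
  = 1.125 / 204.0 = 0.005512 min⁻¹
t½ = ln 2 / k = ln 2 / 0.005512 ≈ 126 minutes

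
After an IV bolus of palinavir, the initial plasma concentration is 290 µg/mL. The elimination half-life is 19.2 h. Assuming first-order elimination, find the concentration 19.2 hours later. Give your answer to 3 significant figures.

145 µg/mL

k = ln 2 / 19.2 = 0.03610 h⁻¹
C(t) = C₀ e^(−kt) = 290 × e^(−0.03610 × 19.2) = 290 × e^(−0.6931) = 290 × 0.5000 ≈ 145 µg/mL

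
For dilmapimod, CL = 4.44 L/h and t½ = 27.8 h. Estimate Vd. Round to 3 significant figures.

k = ln 2 / t½ = ln 2 / 27.8 = 0.02493 h⁻¹
V = CL / k = 4.44 / 0.02493 ≈ 178 L

178 L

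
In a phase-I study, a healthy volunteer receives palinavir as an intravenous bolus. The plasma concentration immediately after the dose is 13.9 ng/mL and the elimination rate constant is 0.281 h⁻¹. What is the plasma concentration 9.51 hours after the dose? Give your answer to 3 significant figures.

C(t) = C₀ e^(−kt) = 13.9 × e^(−0.2810 × 9.51) = 13.9 × e^(−2.672) = 13.9 × 0.06909 ≈ 0.960 ng/mL

0.960 ng/mL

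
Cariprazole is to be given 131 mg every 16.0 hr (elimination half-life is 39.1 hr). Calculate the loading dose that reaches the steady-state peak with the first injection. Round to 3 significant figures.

k = ln 2 / 39.1 = 0.01773 hr⁻¹
Accumulation ratio R = 1 / (1 − e^(−kτ)) = 1 / (1 − e^(−0.01773×16.0)) = 1 / (1 − 0.7530) = 4.049
Loading dose = maintenance dose × R = 131 × 4.049 ≈ 530 mg

530 mg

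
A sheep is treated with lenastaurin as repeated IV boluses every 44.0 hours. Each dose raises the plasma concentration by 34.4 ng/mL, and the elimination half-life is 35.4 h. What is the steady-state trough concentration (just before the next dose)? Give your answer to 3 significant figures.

25.2 ng/mL

k = ln 2 / 35.4 = 0.01958 h⁻¹
Fraction remaining after one interval: e^(−kτ) = e^(−0.01958 × 44.0) = 0.4225
R = 1 / (1 − 0.4225) = 1.732
Css,max = 34.4 × 1.732 = 59.57 ng/mL
Css,min = Css,max × e^(−kτ) = 59.57 × 0.4225 ≈ 25.2 ng/mL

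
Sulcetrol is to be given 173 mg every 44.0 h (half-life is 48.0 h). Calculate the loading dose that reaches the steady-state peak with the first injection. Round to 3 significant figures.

k = ln 2 / 48.0 = 0.01444 h⁻¹
Accumulation ratio R = 1 / (1 − e^(−kτ)) = 1 / (1 − e^(−0.01444×44.0)) = 1 / (1 − 0.5297) = 2.126
Loading dose = maintenance dose × R = 173 × 2.126 ≈ 368 mg

368 mg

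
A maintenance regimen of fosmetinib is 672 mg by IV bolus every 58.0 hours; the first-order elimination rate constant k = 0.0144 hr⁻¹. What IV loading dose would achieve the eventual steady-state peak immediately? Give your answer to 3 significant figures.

Accumulation ratio R = 1 / (1 − e^(−kτ)) = 1 / (1 − e^(−0.01440×58.0)) = 1 / (1 − 0.4338) = 1.766
Loading dose = maintenance dose × R = 672 × 1.766 ≈ 1190 mg

1190 mg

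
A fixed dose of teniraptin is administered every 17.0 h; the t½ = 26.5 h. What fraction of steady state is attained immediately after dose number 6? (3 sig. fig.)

k = ln 2 / 26.5 = 0.02616 h⁻¹
f_n = 1 − e^(−nkτ) = 1 − e^(−6 × 0.02616 × 17.0) = 1 − e^(−2.668) = 1 − 0.06939 ≈ 0.931

0.931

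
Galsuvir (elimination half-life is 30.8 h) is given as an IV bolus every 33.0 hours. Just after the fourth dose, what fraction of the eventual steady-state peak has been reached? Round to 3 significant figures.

k = ln 2 / 30.8 = 0.02250 h⁻¹
f_n = 1 − e^(−nkτ) = 1 − e^(−4 × 0.02250 × 33.0) = 1 − e^(−2.971) = 1 − 0.05127 ≈ 0.949

0.949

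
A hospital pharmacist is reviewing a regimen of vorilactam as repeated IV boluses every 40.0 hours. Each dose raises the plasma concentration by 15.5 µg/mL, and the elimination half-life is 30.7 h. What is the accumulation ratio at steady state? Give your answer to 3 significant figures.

1.68

k = ln 2 / 30.7 = 0.02258 h⁻¹
Fraction remaining after one interval: e^(−kτ) = e^(−0.02258 × 40.0) = 0.4053
R = 1 / (1 − 0.4053) = 1 / 0.5947 ≈ 1.68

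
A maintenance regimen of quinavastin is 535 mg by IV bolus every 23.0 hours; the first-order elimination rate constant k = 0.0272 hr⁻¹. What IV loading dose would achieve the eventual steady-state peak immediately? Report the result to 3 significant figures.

1150 mg

Accumulation ratio R = 1 / (1 − e^(−kτ)) = 1 / (1 − e^(−0.02720×23.0)) = 1 / (1 − 0.5349) = 2.150
Loading dose = maintenance dose × R = 535 × 2.150 ≈ 1150 mg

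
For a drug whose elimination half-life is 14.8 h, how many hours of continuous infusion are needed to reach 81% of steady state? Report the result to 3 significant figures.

k = ln 2 / 14.8 = 0.04683 h⁻¹
f = 1 − e^(−kt)  ⇒  t = −ln(1 − f) / k
t = −ln(1 − 0.81) / 0.04683 = 1.661 / 0.04683 ≈ 35.5 hours

35.5 hours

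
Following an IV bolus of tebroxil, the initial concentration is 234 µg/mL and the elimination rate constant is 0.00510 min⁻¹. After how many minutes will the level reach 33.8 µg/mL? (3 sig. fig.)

379 minutes

C(t) = C₀ e^(−kt)  ⇒  t = ln(C₀/C) / k
t = ln(234/33.8) / 0.005100 = 1.935 / 0.005100 ≈ 379 minutes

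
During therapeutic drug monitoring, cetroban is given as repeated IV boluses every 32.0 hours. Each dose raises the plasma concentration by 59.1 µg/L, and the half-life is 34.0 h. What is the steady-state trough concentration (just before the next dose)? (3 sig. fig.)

k = ln 2 / 34.0 = 0.02039 h⁻¹
Fraction remaining after one interval: e^(−kτ) = e^(−0.02039 × 32.0) = 0.5208
R = 1 / (1 − 0.5208) = 2.087
Css,max = 59.1 × 2.087 = 123.3 µg/L
Css,min = Css,max × e^(−kτ) = 123.3 × 0.5208 ≈ 64.2 µg/L

64.2 µg/L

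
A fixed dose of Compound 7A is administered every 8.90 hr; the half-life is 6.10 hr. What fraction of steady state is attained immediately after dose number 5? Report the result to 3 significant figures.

k = ln 2 / 6.10 = 0.1136 hr⁻¹
f_n = 1 − e^(−nkτ) = 1 − e^(−5 × 0.1136 × 8.90) = 1 − e^(−5.057) = 1 − 0.006367 ≈ 0.994

0.994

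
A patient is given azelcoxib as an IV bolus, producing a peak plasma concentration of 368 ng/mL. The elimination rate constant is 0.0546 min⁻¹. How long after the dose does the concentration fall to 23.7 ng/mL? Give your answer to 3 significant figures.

C(t) = C₀ e^(−kt)  ⇒  t = ln(C₀/C) / k
t = ln(368/23.7) / 0.05460 = 2.743 / 0.05460 ≈ 50.2 minutes

50.2 minutes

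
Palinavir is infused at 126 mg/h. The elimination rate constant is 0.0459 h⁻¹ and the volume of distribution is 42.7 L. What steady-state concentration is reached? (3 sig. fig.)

64.3 mg/L

CL = k · V = 0.0459 × 42.7 = 1.960 L/h
Css = rate / CL = 126 / 1.960 ≈ 64.3 mg/L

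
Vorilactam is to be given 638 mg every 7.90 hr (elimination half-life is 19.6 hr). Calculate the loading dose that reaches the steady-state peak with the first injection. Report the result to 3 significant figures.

k = ln 2 / 19.6 = 0.03536 hr⁻¹
Accumulation ratio R = 1 / (1 − e^(−kτ)) = 1 / (1 − e^(−0.03536×7.90)) = 1 / (1 − 0.7563) = 4.103
Loading dose = maintenance dose × R = 638 × 4.103 ≈ 2620 mg

2620 mg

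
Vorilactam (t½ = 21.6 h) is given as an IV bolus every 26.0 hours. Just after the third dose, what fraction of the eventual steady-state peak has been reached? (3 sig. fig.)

k = ln 2 / 21.6 = 0.03209 h⁻¹
f_n = 1 − e^(−nkτ) = 1 − e^(−3 × 0.03209 × 26.0) = 1 − e^(−2.503) = 1 − 0.08184 ≈ 0.918

0.918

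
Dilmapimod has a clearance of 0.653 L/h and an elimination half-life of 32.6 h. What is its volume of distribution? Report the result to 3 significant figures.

k = ln 2 / t½ = ln 2 / 32.6 = 0.02126 h⁻¹
V = CL / k = 0.653 / 0.02126 ≈ 30.7 L

30.7 L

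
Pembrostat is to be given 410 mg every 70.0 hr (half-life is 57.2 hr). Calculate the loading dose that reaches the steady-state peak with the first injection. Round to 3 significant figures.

k = ln 2 / 57.2 = 0.01212 hr⁻¹
Accumulation ratio R = 1 / (1 − e^(−kτ)) = 1 / (1 − e^(−0.01212×70.0)) = 1 / (1 − 0.4282) = 1.749
Loading dose = maintenance dose × R = 410 × 1.749 ≈ 717 mg

717 mg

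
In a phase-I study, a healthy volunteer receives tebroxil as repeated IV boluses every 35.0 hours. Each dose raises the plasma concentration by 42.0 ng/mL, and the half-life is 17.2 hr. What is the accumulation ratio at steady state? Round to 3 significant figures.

1.32

k = ln 2 / 17.2 = 0.04030 hr⁻¹
Fraction remaining after one interval: e^(−kτ) = e^(−0.04030 × 35.0) = 0.2440
R = 1 / (1 − 0.2440) = 1 / 0.7560 ≈ 1.32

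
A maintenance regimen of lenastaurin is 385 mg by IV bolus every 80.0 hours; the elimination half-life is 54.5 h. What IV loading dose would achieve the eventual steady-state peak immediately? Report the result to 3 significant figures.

k = ln 2 / 54.5 = 0.01272 h⁻¹
Accumulation ratio R = 1 / (1 − e^(−kτ)) = 1 / (1 − e^(−0.01272×80.0)) = 1 / (1 − 0.3615) = 1.566
Loading dose = maintenance dose × R = 385 × 1.566 ≈ 603 mg

603 mg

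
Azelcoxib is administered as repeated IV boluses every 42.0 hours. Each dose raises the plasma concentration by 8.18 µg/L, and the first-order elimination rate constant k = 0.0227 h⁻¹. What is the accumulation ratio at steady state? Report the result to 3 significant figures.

Fraction remaining after one interval: e^(−kτ) = e^(−0.02270 × 42.0) = 0.3854
R = 1 / (1 − 0.3854) = 1 / 0.6146 ≈ 1.63

1.63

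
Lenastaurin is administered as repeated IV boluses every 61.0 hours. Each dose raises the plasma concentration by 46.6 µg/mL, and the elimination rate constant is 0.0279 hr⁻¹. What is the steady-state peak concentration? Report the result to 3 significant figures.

57.0 µg/mL

Fraction remaining after one interval: e^(−kτ) = e^(−0.02790 × 61.0) = 0.1823
R = 1 / (1 − 0.1823) = 1.223
Css,max = 46.6 × 1.223 ≈ 57.0 µg/mL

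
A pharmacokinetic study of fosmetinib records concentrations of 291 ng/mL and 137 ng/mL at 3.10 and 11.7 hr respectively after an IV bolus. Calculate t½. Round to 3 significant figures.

7.91 hours

k = ln(C₁/C₂) / (t₂ − t₁) = ln(291/137) / (11.7 − 3.10)
  = 0.7533 / 8.600 = 0.08760 hr⁻¹
t½ = ln 2 / k = ln 2 / 0.08760 ≈ 7.91 hours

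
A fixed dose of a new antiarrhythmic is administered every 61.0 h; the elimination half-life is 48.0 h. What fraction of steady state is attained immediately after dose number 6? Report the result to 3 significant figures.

0.995

k = ln 2 / 48.0 = 0.01444 h⁻¹
f_n = 1 − e^(−nkτ) = 1 − e^(−6 × 0.01444 × 61.0) = 1 − e^(−5.285) = 1 − 0.005066 ≈ 0.995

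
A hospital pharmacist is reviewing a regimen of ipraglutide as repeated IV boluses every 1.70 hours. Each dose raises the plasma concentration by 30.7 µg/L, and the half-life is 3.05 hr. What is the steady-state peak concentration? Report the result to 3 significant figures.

k = ln 2 / 3.05 = 0.2273 hr⁻¹
Fraction remaining after one interval: e^(−kτ) = e^(−0.2273 × 1.70) = 0.6795
R = 1 / (1 − 0.6795) = 3.120
Css,max = 30.7 × 3.120 ≈ 95.8 µg/L

95.8 µg/L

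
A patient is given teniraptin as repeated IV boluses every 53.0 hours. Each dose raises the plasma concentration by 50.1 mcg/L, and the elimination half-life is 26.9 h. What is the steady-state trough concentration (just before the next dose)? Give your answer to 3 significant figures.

17.2 mcg/L

k = ln 2 / 26.9 = 0.02577 h⁻¹
Fraction remaining after one interval: e^(−kτ) = e^(−0.02577 × 53.0) = 0.2552
R = 1 / (1 − 0.2552) = 1.343
Css,max = 50.1 × 1.343 = 67.27 mcg/L
Css,min = Css,max × e^(−kτ) = 67.27 × 0.2552 ≈ 17.2 mcg/L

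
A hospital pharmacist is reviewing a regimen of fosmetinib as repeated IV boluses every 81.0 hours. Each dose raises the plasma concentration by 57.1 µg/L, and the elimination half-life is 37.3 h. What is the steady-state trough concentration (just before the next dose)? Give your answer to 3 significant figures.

k = ln 2 / 37.3 = 0.01858 h⁻¹
Fraction remaining after one interval: e^(−kτ) = e^(−0.01858 × 81.0) = 0.2220
R = 1 / (1 − 0.2220) = 1.285
Css,max = 57.1 × 1.285 = 73.39 µg/L
Css,min = Css,max × e^(−kτ) = 73.39 × 0.2220 ≈ 16.3 µg/L

16.3 µg/L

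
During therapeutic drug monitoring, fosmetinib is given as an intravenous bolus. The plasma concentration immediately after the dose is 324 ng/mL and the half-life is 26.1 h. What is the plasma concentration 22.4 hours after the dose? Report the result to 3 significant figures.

179 ng/mL

k = ln 2 / 26.1 = 0.02656 h⁻¹
22.4 h is 0.8582 half-lives, so C = 324 × (1/2)^0.8582 = 324 × 0.5516 ≈ 179 ng/mL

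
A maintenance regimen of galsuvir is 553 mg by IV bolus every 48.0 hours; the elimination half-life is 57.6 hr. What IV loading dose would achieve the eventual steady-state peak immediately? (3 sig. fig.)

k = ln 2 / 57.6 = 0.01203 hr⁻¹
Accumulation ratio R = 1 / (1 − e^(−kτ)) = 1 / (1 − e^(−0.01203×48.0)) = 1 / (1 − 0.5612) = 2.279
Loading dose = maintenance dose × R = 553 × 2.279 ≈ 1260 mg

1260 mg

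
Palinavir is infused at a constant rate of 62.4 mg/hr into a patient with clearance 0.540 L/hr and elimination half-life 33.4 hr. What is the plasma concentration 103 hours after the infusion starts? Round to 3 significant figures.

102 µg/mL

Css = rate / CL = 62.4 / 0.540 = 115.6 µg/mL
k = ln 2 / 33.4 = 0.02075 hr⁻¹
C(t) = Css (1 − e^(−kt)) = 115.6 × (1 − e^(−2.138)) = 115.6 × 0.8821 ≈ 102 µg/mL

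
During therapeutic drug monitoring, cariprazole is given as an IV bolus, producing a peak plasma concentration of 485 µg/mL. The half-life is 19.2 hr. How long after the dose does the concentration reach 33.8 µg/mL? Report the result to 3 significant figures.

k = ln 2 / 19.2 = 0.03610 hr⁻¹
C(t) = C₀ e^(−kt)  ⇒  t = ln(C₀/C) / k
t = ln(485/33.8) / 0.03610 = 2.664 / 0.03610 ≈ 73.8 hours

73.8 hours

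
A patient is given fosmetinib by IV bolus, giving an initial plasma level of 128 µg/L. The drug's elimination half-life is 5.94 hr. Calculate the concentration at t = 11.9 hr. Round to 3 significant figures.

31.9 µg/L

k = ln 2 / 5.94 = 0.1167 hr⁻¹
C(t) = C₀ e^(−kt) = 128 × e^(−0.1167 × 11.9) = 128 × e^(−1.389) = 128 × 0.2494 ≈ 31.9 µg/L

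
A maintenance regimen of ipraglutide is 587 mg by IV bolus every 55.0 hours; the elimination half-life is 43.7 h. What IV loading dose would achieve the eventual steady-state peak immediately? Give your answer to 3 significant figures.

k = ln 2 / 43.7 = 0.01586 h⁻¹
Accumulation ratio R = 1 / (1 − e^(−kτ)) = 1 / (1 − e^(−0.01586×55.0)) = 1 / (1 − 0.4180) = 1.718
Loading dose = maintenance dose × R = 587 × 1.718 ≈ 1010 mg

1010 mg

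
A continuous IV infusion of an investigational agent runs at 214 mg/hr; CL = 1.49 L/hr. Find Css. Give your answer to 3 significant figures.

Css = infusion rate / CL = 214 / 1.49 ≈ 144 µg/mL

144 µg/mL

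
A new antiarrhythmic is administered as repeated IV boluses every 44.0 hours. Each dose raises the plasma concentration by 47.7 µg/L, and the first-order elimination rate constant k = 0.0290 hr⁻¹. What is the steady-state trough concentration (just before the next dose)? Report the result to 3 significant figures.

18.5 µg/L

Fraction remaining after one interval: e^(−kτ) = e^(−0.02900 × 44.0) = 0.2792
R = 1 / (1 − 0.2792) = 1.387
Css,max = 47.7 × 1.387 = 66.17 µg/L
Css,min = Css,max × e^(−kτ) = 66.17 × 0.2792 ≈ 18.5 µg/L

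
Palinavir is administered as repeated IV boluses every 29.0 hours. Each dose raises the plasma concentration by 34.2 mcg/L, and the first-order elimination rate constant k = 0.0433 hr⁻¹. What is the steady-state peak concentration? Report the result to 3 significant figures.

Fraction remaining after one interval: e^(−kτ) = e^(−0.04330 × 29.0) = 0.2849
R = 1 / (1 − 0.2849) = 1.398
Css,max = 34.2 × 1.398 ≈ 47.8 mcg/L

47.8 mcg/L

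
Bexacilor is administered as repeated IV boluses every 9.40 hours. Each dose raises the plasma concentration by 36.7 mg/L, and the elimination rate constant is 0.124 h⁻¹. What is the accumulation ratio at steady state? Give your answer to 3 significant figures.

1.45

Fraction remaining after one interval: e^(−kτ) = e^(−0.1240 × 9.40) = 0.3117
R = 1 / (1 − 0.3117) = 1 / 0.6883 ≈ 1.45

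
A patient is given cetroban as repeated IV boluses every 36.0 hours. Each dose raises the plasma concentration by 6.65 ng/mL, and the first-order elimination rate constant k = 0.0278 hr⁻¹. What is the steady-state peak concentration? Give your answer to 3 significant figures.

Fraction remaining after one interval: e^(−kτ) = e^(−0.02780 × 36.0) = 0.3676
R = 1 / (1 − 0.3676) = 1.581
Css,max = 6.65 × 1.581 ≈ 10.5 ng/mL

10.5 ng/mL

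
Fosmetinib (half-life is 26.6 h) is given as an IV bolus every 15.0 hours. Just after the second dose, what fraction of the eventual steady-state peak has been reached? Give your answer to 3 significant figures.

0.542

k = ln 2 / 26.6 = 0.02606 h⁻¹
f_n = 1 − e^(−nkτ) = 1 − e^(−2 × 0.02606 × 15.0) = 1 − e^(−0.7817) = 1 − 0.4576 ≈ 0.542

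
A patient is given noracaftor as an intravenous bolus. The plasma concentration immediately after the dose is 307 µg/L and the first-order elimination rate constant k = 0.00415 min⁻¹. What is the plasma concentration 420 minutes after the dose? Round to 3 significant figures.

C(t) = C₀ e^(−kt) = 307 × e^(−0.004150 × 420) = 307 × e^(−1.743) = 307 × 0.1750 ≈ 53.7 µg/L

53.7 µg/L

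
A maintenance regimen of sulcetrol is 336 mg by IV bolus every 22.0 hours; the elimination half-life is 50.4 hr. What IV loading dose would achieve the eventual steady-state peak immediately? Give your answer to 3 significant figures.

1290 mg

k = ln 2 / 50.4 = 0.01375 hr⁻¹
Accumulation ratio R = 1 / (1 − e^(−kτ)) = 1 / (1 − e^(−0.01375×22.0)) = 1 / (1 − 0.7389) = 3.830
Loading dose = maintenance dose × R = 336 × 3.830 ≈ 1290 mg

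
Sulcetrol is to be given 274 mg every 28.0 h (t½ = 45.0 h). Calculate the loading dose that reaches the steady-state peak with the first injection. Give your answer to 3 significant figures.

k = ln 2 / 45.0 = 0.01540 h⁻¹
Accumulation ratio R = 1 / (1 − e^(−kτ)) = 1 / (1 − e^(−0.01540×28.0)) = 1 / (1 − 0.6497) = 2.854
Loading dose = maintenance dose × R = 274 × 2.854 ≈ 782 mg

782 mg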